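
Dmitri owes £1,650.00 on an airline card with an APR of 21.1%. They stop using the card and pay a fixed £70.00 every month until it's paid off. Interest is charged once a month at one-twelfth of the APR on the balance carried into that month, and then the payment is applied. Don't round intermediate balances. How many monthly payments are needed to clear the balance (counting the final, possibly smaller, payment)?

Monthly rate r = 21.1%/12 = 1.75833% = 0.0175833.
Recurrence: B ← B·(1+r) − £70.00.
Month 1: interest £29.01; balance after payment £1,609.01.
Month 2: interest £28.29; balance after payment £1,567.30.
Closed form: n = −ln(1 − rB₀/P)/ln(1+r) = −ln(0.58554)/ln(1.01758) ≈ 30.706, so the balance reaches zero during payment 31.

31 payments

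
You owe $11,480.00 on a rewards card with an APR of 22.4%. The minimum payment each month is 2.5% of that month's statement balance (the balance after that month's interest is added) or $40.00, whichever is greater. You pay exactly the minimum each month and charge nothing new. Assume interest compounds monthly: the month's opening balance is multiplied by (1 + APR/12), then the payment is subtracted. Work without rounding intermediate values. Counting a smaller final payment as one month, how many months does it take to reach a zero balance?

Monthly rate r = 22.4%/12 = 1.86667% = 0.0186667.
While 2.5% of the post-interest balance exceeds $40.00, each month B ← (B·(1+r))·(1 − 0.025), i.e. B shrinks by the factor (1+r)·0.975 = 0.9932.
This holds for months 1–292. Entering month 293 the balance is $1,565.53; 2.5% of the post-interest balance is now below $40.00, so the flat $40.00 minimum applies from here.
From month 293 a fixed $40.00 at rate r clears $1,565.53 in 71 more payments. Total: 292 + 71 = 363 months.

363 months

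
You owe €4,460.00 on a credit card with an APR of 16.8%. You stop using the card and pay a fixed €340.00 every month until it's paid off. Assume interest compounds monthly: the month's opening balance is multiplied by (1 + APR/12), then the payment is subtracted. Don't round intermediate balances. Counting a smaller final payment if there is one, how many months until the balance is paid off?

Monthly rate r = 16.8%/12 = 1.4% = 0.014.
Recurrence: B ← B·(1+r) − €340.00.
Month 1: interest €62.44; balance after payment €4,182.44.
Month 2: interest €58.55; balance after payment €3,900.99.
Closed form: n = −ln(1 − rB₀/P)/ln(1+r) = −ln(0.81635)/ln(1.014) ≈ 14.595, so the balance reaches zero during payment 15.

15 months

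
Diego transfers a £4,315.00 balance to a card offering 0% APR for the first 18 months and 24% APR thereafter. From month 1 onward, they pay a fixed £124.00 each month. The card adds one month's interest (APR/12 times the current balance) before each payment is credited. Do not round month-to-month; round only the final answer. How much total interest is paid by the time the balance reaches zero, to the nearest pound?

£481

Promo months 1–18 at r₀ = 0%/12 = 0; months 19+ at r₁ = 24%/12 = 0.02.
After month 18 (no interest yet): B = £4,315.00 − 18·£124.00 = £2,083.00.
Then at r₁ with £124.00/mo: n₂ = −ln(1 − r₁·B/P)/ln(1+r₁) ≈ 20.68 → 21 more payments.
Total paid = 38·£124.00 + £84.00 = £4,796.00; interest = £4,796.00 − £4,315.00 = £481.00.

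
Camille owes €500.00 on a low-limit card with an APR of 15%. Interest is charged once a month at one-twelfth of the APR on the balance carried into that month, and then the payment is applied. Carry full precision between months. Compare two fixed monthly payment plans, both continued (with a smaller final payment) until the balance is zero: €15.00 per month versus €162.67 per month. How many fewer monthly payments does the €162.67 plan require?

Monthly rate r = 15%/12 = 1.25% = 0.0125.
At €15.00/mo: n = ⌈−ln(1 − rB₀/P)/ln(1+r)⌉ = 44 payments (last €5.85); total interest = total paid − €500.00 = €150.85.
At €162.67/mo: 4 payments (last €25.16); total interest €13.17.
Payments saved = 44 − 4 = 40.

40 fewer payments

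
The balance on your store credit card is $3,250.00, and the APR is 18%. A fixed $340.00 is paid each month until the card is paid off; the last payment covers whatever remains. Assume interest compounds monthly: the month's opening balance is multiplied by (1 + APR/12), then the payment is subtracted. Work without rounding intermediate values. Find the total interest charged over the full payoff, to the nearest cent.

$284.82

Monthly rate r = 18%/12 = 1.5% = 0.015.
Payoff takes n = ⌈−ln(1 − rB₀/P)/ln(1+r)⌉ = ⌈10.395⌉ = 11 payments; the last is $134.82.
Total paid = 10·$340.00 + $134.82 = $3,534.82.
Total interest = total paid − principal = $3,534.82 − $3,250.00 = $284.82.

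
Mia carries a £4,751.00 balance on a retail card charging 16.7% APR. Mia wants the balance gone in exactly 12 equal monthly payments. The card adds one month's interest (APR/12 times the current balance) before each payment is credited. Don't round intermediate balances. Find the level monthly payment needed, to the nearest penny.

£432.64

Monthly rate r = 16.7%/12 = 1.39167% = 0.0139167.
Level-payment amortization: P = B₀·r / (1 − (1+r)^(−n)) = 4751.00·0.0139167 / (1 − 1.01392^(−12)).
Denominator 1 − (1+r)^(−12) = 0.152825537.
P = 66.1181 / 0.152825537 ≈ 432.64.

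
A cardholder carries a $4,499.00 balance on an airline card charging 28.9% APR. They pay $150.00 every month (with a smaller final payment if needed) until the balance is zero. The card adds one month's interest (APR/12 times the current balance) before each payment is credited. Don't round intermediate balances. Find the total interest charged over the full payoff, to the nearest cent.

Monthly rate r = 28.9%/12 = 2.40833% = 0.0240833.
Payoff takes n = ⌈−ln(1 − rB₀/P)/ln(1+r)⌉ = ⌈53.843⌉ = 54 payments; the last is $126.72.
Total paid = 53·$150.00 + $126.72 = $8,076.72.
Total interest = total paid − principal = $8,076.72 − $4,499.00 = $3,577.72.

$3,577.72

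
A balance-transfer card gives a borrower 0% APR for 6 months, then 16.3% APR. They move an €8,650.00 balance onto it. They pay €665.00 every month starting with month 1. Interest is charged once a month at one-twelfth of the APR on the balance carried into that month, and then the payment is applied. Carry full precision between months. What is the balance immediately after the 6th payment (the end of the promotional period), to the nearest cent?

€4,660.00

Promo months 1–6 at r₀ = 0%/12 = 0; months 7+ at r₁ = 16.3%/12 = 0.0135833.
After month 6 (no interest yet): B = €8,650.00 − 6·€665.00 = €4,660.00.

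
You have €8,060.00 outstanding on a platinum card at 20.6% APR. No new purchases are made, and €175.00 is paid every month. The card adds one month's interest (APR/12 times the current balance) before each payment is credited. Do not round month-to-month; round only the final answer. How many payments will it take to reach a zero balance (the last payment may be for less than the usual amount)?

Monthly rate r = 20.6%/12 = 1.71667% = 0.0171667.
Recurrence: B ← B·(1+r) − €175.00.
Month 1: interest €138.36; balance after payment €8,023.36.
Month 2: interest €137.73; balance after payment €7,986.10.
Closed form: n = −ln(1 − rB₀/P)/ln(1+r) = −ln(0.20935)/ln(1.01717) ≈ 91.871, so the balance reaches zero during payment 92.

92 payments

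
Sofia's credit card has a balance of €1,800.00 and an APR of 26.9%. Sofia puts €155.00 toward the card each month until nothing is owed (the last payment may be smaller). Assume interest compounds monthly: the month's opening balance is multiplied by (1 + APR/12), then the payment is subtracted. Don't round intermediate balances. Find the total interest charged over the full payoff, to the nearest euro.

€309

Monthly rate r = 26.9%/12 = 2.24167% = 0.0224167.
Payoff takes n = ⌈−ln(1 − rB₀/P)/ln(1+r)⌉ = ⌈13.602⌉ = 14 payments; the last is €93.70.
Total paid = 13·€155.00 + €93.70 = €2,108.70.
Total interest = total paid − principal = €2,108.70 − €1,800.00 = €308.70.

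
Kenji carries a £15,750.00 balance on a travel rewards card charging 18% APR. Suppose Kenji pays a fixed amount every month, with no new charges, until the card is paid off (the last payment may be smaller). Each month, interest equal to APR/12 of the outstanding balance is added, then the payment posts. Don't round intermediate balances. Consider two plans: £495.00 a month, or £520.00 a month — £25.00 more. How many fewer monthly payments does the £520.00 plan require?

3 fewer payments

Monthly rate r = 18%/12 = 1.5% = 0.015.
At £495.00/mo: n = ⌈−ln(1 − rB₀/P)/ln(1+r)⌉ = 44 payments (last £283.01); total interest = total paid − £15,750.00 = £5,818.01.
At £520.00/mo: 41 payments (last £356.76); total interest £5,406.76.
Payments saved = 44 − 41 = 3.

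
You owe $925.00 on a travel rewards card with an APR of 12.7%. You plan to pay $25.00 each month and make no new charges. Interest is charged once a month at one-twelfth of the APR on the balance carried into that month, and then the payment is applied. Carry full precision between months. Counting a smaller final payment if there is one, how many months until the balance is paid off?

Monthly rate r = 12.7%/12 = 1.05833% = 0.0105833.
Recurrence: B ← B·(1+r) − $25.00.
Month 1: interest $9.79; balance after payment $909.79.
Month 2: interest $9.63; balance after payment $894.42.
Closed form: n = −ln(1 − rB₀/P)/ln(1+r) = −ln(0.60842)/ln(1.01058) ≈ 47.199, so the balance reaches zero during payment 48.

48 payments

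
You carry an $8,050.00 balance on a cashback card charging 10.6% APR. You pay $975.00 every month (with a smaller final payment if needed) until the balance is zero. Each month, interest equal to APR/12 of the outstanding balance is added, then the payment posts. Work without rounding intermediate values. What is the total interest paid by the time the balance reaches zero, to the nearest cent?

Monthly rate r = 10.6%/12 = 0.883333% = 0.00883333.
Payoff takes n = ⌈−ln(1 − rB₀/P)/ln(1+r)⌉ = ⌈8.611⌉ = 9 payments; the last is $596.53.
Total paid = 8·$975.00 + $596.53 = $8,396.53.
Total interest = total paid − principal = $8,396.53 − $8,050.00 = $346.53.

$346.53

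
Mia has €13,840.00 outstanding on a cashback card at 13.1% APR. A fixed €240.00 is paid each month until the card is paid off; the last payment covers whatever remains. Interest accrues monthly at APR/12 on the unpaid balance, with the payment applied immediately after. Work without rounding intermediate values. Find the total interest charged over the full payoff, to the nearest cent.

Monthly rate r = 13.1%/12 = 1.09167% = 0.0109167.
Payoff takes n = ⌈−ln(1 − rB₀/P)/ln(1+r)⌉ = ⌈91.455⌉ = 92 payments; the last is €109.59.
Total paid = 91·€240.00 + €109.59 = €21,949.59.
Total interest = total paid − principal = €21,949.59 − €13,840.00 = €8,109.59.

€8,109.59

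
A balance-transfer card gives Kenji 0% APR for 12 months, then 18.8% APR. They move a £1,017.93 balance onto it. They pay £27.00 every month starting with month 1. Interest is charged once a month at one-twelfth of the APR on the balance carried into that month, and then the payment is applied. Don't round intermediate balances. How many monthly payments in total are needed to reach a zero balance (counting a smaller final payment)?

46 months

Promo months 1–12 at r₀ = 0%/12 = 0; months 13+ at r₁ = 18.8%/12 = 0.0156667.
After month 12 (no interest yet): B = £1,017.93 − 12·£27.00 = £693.93.
Then at r₁ with £27.00/mo: n₂ = −ln(1 − r₁·B/P)/ln(1+r₁) ≈ 33.15 → 34 more payments.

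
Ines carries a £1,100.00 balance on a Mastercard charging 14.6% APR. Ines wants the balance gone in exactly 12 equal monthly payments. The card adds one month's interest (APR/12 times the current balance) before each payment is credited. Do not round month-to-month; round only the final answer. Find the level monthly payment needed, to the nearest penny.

£99.08

Monthly rate r = 14.6%/12 = 1.21667% = 0.0121667.
Level-payment amortization: P = B₀·r / (1 − (1+r)^(−n)) = 1100.00·0.0121667 / (1 − 1.01217^(−12)).
Denominator 1 − (1+r)^(−12) = 0.135080614.
P = 13.3833 / 0.135080614 ≈ 99.08.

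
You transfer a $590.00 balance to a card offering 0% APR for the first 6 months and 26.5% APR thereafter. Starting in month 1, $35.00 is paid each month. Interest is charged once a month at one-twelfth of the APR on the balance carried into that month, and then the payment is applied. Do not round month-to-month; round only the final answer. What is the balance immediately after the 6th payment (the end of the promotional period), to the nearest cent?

Promo months 1–6 at r₀ = 0%/12 = 0; months 7+ at r₁ = 26.5%/12 = 0.0220833.
After month 6 (no interest yet): B = $590.00 − 6·$35.00 = $380.00.

$380.00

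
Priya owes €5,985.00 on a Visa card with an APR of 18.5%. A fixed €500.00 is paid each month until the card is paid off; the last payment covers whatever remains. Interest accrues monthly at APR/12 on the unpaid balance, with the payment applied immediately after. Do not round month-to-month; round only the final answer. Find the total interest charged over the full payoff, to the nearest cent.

Monthly rate r = 18.5%/12 = 1.54167% = 0.0154167.
Payoff takes n = ⌈−ln(1 − rB₀/P)/ln(1+r)⌉ = ⌈13.334⌉ = 14 payments; the last is €167.93.
Total paid = 13·€500.00 + €167.93 = €6,667.93.
Total interest = total paid − principal = €6,667.93 − €5,985.00 = €682.93.

€682.93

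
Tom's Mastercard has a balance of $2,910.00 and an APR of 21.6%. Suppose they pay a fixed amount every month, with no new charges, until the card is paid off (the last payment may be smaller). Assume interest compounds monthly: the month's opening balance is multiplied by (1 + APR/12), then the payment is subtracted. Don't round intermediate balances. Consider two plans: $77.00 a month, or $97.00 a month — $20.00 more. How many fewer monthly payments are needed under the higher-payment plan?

20 fewer payments

Monthly rate r = 21.6%/12 = 1.8% = 0.018.
At $77.00/mo: n = ⌈−ln(1 − rB₀/P)/ln(1+r)⌉ = 64 payments (last $70.54); total interest = total paid − $2,910.00 = $2,011.54.
At $97.00/mo: 44 payments (last $51.39); total interest $1,312.39.
Payments saved = 64 − 44 = 20.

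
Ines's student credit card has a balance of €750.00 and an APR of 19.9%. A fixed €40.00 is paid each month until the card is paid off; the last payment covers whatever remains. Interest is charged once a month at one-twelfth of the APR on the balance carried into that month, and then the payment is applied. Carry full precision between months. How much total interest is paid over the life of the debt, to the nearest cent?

€155.81

Monthly rate r = 19.9%/12 = 1.65833% = 0.0165833.
Payoff takes n = ⌈−ln(1 − rB₀/P)/ln(1+r)⌉ = ⌈22.643⌉ = 23 payments; the last is €25.81.
Total paid = 22·€40.00 + €25.81 = €905.81.
Total interest = total paid − principal = €905.81 − €750.00 = €155.81.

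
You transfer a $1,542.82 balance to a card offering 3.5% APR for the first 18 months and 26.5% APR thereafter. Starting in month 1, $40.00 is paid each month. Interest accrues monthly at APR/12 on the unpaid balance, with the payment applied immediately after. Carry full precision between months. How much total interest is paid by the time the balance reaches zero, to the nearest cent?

$410.66

Promo months 1–18 at r₀ = 3.5%/12 = 0.00291667; months 19+ at r₁ = 26.5%/12 = 0.0220833.
After month 18: iterate B ← B·(1+r₀) − $40.00 for 18 months → $887.73.
Then at r₁ with $40.00/mo: n₂ = −ln(1 − r₁·B/P)/ln(1+r₁) ≈ 30.84 → 31 more payments.
Total paid = 48·$40.00 + $33.48 = $1,953.48; interest = $1,953.48 − $1,542.82 = $410.66.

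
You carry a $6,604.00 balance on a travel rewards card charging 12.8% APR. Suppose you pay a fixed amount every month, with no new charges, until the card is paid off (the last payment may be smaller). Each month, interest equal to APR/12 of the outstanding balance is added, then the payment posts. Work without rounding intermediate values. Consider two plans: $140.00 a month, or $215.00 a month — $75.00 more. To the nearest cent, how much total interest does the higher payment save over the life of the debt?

Monthly rate r = 12.8%/12 = 1.06667% = 0.0106667.
At $140.00/mo: n = ⌈−ln(1 − rB₀/P)/ln(1+r)⌉ = 66 payments (last $129.75); total interest = total paid − $6,604.00 = $2,625.75.
At $215.00/mo: 38 payments (last $89.14); total interest $1,440.14.
Interest saved = $2,625.75 − $1,440.14 = $1,185.61.

$1,185.61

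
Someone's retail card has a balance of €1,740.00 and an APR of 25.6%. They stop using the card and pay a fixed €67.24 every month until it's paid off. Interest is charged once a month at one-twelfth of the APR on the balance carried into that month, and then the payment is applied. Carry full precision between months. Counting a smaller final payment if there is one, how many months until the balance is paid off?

Monthly rate r = 25.6%/12 = 2.13333% = 0.0213333.
Recurrence: B ← B·(1+r) − €67.24.
Month 1: interest €37.12; balance after payment €1,709.88.
Month 2: interest €36.48; balance after payment €1,679.12.
Closed form: n = −ln(1 − rB₀/P)/ln(1+r) = −ln(0.44795)/ln(1.02133) ≈ 38.044, so the balance reaches zero during payment 39.

39 months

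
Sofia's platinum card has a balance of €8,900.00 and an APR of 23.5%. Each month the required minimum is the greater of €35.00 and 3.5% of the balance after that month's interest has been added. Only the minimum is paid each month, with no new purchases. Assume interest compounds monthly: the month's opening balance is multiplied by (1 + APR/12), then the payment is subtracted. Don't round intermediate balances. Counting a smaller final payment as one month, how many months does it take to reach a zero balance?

Monthly rate r = 23.5%/12 = 1.95833% = 0.0195833.
While 3.5% of the post-interest balance exceeds €35.00, each month B ← (B·(1+r))·(1 − 0.035), i.e. B shrinks by the factor (1+r)·0.965 = 0.9839.
This holds for months 1–136. Entering month 137 the balance is €978.58; 3.5% of the post-interest balance is now below €35.00, so the flat €35.00 minimum applies from here.
From month 137 a fixed €35.00 at rate r clears €978.58 in 41 more payments. Total: 136 + 41 = 177 months.

177 months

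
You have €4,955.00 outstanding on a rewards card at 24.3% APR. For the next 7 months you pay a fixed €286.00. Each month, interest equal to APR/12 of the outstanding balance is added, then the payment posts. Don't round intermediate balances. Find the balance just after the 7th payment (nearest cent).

Monthly rate r = 24.3%/12 = 2.025% = 0.02025.
Each month: B ← B·(1+r) − €286.00.
Month 1: interest €100.34; balance after payment €4,769.34.
Month 2: interest €96.58; balance after payment €4,579.92.
Month 3: interest €92.74; balance after payment €4,386.66.
Month 4: interest €88.83; balance after payment €4,189.49.
Month 5: interest €84.84; balance after payment €3,988.33.
Month 6: interest €80.76; balance after payment €3,783.09.
Month 7: interest €76.61; balance after payment €3,573.70.

€3,573.70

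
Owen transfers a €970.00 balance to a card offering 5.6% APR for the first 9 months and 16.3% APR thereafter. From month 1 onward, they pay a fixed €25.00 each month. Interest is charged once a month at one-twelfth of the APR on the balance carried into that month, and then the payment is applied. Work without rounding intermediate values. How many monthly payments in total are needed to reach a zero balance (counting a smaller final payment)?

51 payments

Promo months 1–9 at r₀ = 5.6%/12 = 0.00466667; months 10+ at r₁ = 16.3%/12 = 0.0135833.
After month 9: iterate B ← B·(1+r₀) − €25.00 for 9 months → €782.26.
Then at r₁ with €25.00/mo: n₂ = −ln(1 − r₁·B/P)/ln(1+r₁) ≈ 41.02 → 42 more payments.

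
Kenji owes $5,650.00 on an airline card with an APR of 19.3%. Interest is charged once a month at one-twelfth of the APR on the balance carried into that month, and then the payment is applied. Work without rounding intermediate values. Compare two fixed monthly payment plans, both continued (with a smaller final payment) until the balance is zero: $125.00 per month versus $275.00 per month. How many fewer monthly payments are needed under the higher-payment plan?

Monthly rate r = 19.3%/12 = 1.60833% = 0.0160833.
At $125.00/mo: n = ⌈−ln(1 − rB₀/P)/ln(1+r)⌉ = 82 payments (last $45.49); total interest = total paid − $5,650.00 = $4,520.49.
At $275.00/mo: 26 payments (last $39.04); total interest $1,264.04.
Payments saved = 82 − 26 = 56.

56 fewer payments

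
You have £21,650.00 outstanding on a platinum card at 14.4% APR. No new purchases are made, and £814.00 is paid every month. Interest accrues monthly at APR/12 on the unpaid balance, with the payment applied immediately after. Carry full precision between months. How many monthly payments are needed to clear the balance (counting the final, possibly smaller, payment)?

Monthly rate r = 14.4%/12 = 1.2% = 0.012.
Recurrence: B ← B·(1+r) − £814.00.
Month 1: interest £259.80; balance after payment £21,095.80.
Month 2: interest £253.15; balance after payment £20,534.95.
Closed form: n = −ln(1 − rB₀/P)/ln(1+r) = −ln(0.68084)/ln(1.012) ≈ 32.228, so the balance reaches zero during payment 33.

33 payments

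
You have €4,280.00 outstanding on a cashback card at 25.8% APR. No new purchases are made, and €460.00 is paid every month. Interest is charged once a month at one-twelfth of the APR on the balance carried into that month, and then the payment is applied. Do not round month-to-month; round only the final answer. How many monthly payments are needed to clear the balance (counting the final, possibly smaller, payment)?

11 months

Monthly rate r = 25.8%/12 = 2.15% = 0.0215.
Recurrence: B ← B·(1+r) − €460.00.
Month 1: interest €92.02; balance after payment €3,912.02.
Month 2: interest €84.11; balance after payment €3,536.13.
Closed form: n = −ln(1 − rB₀/P)/ln(1+r) = −ln(0.79996)/ln(1.0215) ≈ 10.493, so the balance reaches zero during payment 11.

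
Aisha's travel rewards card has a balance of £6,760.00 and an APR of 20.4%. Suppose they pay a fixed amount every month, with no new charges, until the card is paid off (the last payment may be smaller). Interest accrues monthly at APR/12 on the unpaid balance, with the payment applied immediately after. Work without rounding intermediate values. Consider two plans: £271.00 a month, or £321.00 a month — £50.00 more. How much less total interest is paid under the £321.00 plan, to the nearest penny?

£430.84

Monthly rate r = 20.4%/12 = 1.7% = 0.017.
At £271.00/mo: n = ⌈−ln(1 − rB₀/P)/ln(1+r)⌉ = 33 payments (last £198.55); total interest = total paid − £6,760.00 = £2,110.55.
At £321.00/mo: 27 payments (last £93.71); total interest £1,679.71.
Interest saved = £2,110.55 − £1,679.71 = £430.84.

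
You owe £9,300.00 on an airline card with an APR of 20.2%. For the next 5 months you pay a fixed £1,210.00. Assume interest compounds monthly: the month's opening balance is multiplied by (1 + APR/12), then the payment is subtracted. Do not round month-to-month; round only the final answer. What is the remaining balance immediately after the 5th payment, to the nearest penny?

Monthly rate r = 20.2%/12 = 1.68333% = 0.0168333.
Each month: B ← B·(1+r) − £1,210.00.
Month 1: interest £156.55; balance after payment £8,246.55.
Month 2: interest £138.82; balance after payment £7,175.37.
Month 3: interest £120.79; balance after payment £6,086.15.
Month 4: interest £102.45; balance after payment £4,978.60.
Month 5: interest £83.81; balance after payment £3,852.41.

£3,852.41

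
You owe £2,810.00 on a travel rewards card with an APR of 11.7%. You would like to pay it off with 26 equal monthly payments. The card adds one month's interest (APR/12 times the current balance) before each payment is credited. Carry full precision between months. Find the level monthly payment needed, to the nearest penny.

Monthly rate r = 11.7%/12 = 0.975% = 0.00975.
Level-payment amortization: P = B₀·r / (1 − (1+r)^(−n)) = 2810.00·0.00975 / (1 − 1.00975^(−26)).
Denominator 1 − (1+r)^(−26) = 0.22296677.
P = 27.3975 / 0.22296677 ≈ 122.88.

£122.88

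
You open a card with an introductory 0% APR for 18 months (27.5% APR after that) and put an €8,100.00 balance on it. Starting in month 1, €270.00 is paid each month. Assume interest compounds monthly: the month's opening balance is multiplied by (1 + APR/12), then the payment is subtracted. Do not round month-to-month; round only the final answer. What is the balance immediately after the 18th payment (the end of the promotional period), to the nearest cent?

Promo months 1–18 at r₀ = 0%/12 = 0; months 19+ at r₁ = 27.5%/12 = 0.0229167.
After month 18 (no interest yet): B = €8,100.00 − 18·€270.00 = €3,240.00.

€3,240.00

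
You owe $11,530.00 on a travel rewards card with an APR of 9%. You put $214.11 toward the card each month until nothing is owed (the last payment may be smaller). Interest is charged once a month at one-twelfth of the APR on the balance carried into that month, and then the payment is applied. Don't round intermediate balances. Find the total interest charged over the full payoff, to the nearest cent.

$3,293.77

Monthly rate r = 9%/12 = 0.75% = 0.0075.
Payoff takes n = ⌈−ln(1 − rB₀/P)/ln(1+r)⌉ = ⌈69.234⌉ = 70 payments; the last is $50.18.
Total paid = 69·$214.11 + $50.18 = $14,823.77.
Total interest = total paid − principal = $14,823.77 − $11,530.00 = $3,293.77.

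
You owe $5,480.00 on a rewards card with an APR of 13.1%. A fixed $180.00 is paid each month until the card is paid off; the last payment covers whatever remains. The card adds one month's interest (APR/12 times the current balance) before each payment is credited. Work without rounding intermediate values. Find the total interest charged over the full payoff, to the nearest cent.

Monthly rate r = 13.1%/12 = 1.09167% = 0.0109167.
Payoff takes n = ⌈−ln(1 − rB₀/P)/ln(1+r)⌉ = ⌈37.209⌉ = 38 payments; the last is $37.73.
Total paid = 37·$180.00 + $37.73 = $6,697.73.
Total interest = total paid − principal = $6,697.73 − $5,480.00 = $1,217.73.

$1,217.73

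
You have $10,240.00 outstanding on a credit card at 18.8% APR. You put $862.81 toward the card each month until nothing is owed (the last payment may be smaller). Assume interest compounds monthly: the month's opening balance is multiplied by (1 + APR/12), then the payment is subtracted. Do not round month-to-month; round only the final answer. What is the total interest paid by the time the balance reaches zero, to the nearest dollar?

$1,179

Monthly rate r = 18.8%/12 = 1.56667% = 0.0156667.
Payoff takes n = ⌈−ln(1 − rB₀/P)/ln(1+r)⌉ = ⌈13.233⌉ = 14 payments; the last is $202.54.
Total paid = 13·$862.81 + $202.54 = $11,419.07.
Total interest = total paid − principal = $11,419.07 − $10,240.00 = $1,179.07.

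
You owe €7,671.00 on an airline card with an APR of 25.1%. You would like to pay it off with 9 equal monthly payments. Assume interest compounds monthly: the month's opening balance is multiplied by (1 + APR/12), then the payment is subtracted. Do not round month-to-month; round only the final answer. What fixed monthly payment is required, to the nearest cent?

€943.93

Monthly rate r = 25.1%/12 = 2.09167% = 0.0209167.
Level-payment amortization: P = B₀·r / (1 − (1+r)^(−n)) = 7671.00·0.0209167 / (1 − 1.02092^(−9)).
Denominator 1 − (1+r)^(−9) = 0.169982296.
P = 160.452 / 0.169982296 ≈ 943.93.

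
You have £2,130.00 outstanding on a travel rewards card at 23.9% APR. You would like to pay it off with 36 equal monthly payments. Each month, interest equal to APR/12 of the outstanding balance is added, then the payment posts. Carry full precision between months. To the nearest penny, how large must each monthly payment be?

£83.45

Monthly rate r = 23.9%/12 = 1.99167% = 0.0199167.
Level-payment amortization: P = B₀·r / (1 − (1+r)^(−n)) = 2130.00·0.0199167 / (1 − 1.01992^(−36)).
Denominator 1 − (1+r)^(−36) = 0.508332835.
P = 42.4225 / 0.508332835 ≈ 83.45.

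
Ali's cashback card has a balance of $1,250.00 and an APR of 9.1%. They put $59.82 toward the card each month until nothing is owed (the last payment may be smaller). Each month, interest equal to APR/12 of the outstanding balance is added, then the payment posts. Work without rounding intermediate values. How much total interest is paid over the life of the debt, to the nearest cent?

$116.11

Monthly rate r = 9.1%/12 = 0.758333% = 0.00758333.
Payoff takes n = ⌈−ln(1 − rB₀/P)/ln(1+r)⌉ = ⌈22.837⌉ = 23 payments; the last is $50.07.
Total paid = 22·$59.82 + $50.07 = $1,366.11.
Total interest = total paid − principal = $1,366.11 − $1,250.00 = $116.11.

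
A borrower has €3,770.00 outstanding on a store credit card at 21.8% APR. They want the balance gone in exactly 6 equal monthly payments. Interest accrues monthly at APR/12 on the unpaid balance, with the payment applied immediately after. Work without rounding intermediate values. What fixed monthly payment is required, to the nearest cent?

€668.88

Monthly rate r = 21.8%/12 = 1.81667% = 0.0181667.
Level-payment amortization: P = B₀·r / (1 − (1+r)^(−n)) = 3770.00·0.0181667 / (1 − 1.01817^(−6)).
Denominator 1 − (1+r)^(−6) = 0.102391924.
P = 68.4883 / 0.102391924 ≈ 668.88.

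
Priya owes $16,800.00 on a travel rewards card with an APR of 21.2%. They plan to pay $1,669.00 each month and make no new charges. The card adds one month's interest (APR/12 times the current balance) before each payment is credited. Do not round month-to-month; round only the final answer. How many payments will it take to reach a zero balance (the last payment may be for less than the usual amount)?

12 months

Monthly rate r = 21.2%/12 = 1.76667% = 0.0176667.
Recurrence: B ← B·(1+r) − $1,669.00.
Month 1: interest $296.80; balance after payment $15,427.80.
Month 2: interest $272.56; balance after payment $14,031.36.
Closed form: n = −ln(1 − rB₀/P)/ln(1+r) = −ln(0.82217)/ln(1.01767) ≈ 11.181, so the balance reaches zero during payment 12.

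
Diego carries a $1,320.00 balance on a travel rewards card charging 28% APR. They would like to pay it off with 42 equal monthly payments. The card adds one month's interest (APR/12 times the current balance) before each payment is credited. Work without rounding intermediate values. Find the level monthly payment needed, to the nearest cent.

Monthly rate r = 28%/12 = 2.33333% = 0.0233333.
Level-payment amortization: P = B₀·r / (1 − (1+r)^(−n)) = 1320.00·0.0233333 / (1 − 1.02333^(−42)).
Denominator 1 − (1+r)^(−42) = 0.620439572.
P = 30.8 / 0.620439572 ≈ 49.64.

$49.64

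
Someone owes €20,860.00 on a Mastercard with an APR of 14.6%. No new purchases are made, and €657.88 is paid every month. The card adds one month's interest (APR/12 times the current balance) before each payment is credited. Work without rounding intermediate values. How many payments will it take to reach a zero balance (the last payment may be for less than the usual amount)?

41 payments

Monthly rate r = 14.6%/12 = 1.21667% = 0.0121667.
Recurrence: B ← B·(1+r) − €657.88.
Month 1: interest €253.80; balance after payment €20,455.92.
Month 2: interest €248.88; balance after payment €20,046.92.
Closed form: n = −ln(1 − rB₀/P)/ln(1+r) = −ln(0.61422)/ln(1.01217) ≈ 40.304, so the balance reaches zero during payment 41.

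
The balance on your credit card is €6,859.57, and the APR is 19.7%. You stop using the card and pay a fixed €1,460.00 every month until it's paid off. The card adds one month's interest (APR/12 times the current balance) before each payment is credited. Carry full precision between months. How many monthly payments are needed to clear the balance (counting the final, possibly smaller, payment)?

5 payments

Monthly rate r = 19.7%/12 = 1.64167% = 0.0164167.
Recurrence: B ← B·(1+r) − €1,460.00.
Month 1: interest €112.61; balance after payment €5,512.18.
Month 2: interest €90.49; balance after payment €4,142.67.
Month 3: interest €68.01; balance after payment €2,750.68.
Month 4: interest €45.16; balance after payment €1,335.84.
Month 5: interest €21.93; balance after payment €0.00.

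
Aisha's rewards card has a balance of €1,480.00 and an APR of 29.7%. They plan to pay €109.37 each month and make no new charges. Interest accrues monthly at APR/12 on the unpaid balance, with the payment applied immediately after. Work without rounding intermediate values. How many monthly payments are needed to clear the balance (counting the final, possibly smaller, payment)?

17 payments

Monthly rate r = 29.7%/12 = 2.475% = 0.02475.
Recurrence: B ← B·(1+r) − €109.37.
Month 1: interest €36.63; balance after payment €1,407.26.
Month 2: interest €34.83; balance after payment €1,332.72.
Closed form: n = −ln(1 − rB₀/P)/ln(1+r) = −ln(0.66508)/ln(1.02475) ≈ 16.682, so the balance reaches zero during payment 17.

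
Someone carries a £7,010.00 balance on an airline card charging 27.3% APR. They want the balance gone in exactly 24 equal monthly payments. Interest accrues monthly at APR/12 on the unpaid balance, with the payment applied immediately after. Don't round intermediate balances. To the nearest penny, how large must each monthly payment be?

Monthly rate r = 27.3%/12 = 2.275% = 0.02275.
Level-payment amortization: P = B₀·r / (1 − (1+r)^(−n)) = 7010.00·0.02275 / (1 − 1.02275^(−24)).
Denominator 1 − (1+r)^(−24) = 0.417182902.
P = 159.477 / 0.417182902 ≈ 382.27.

£382.27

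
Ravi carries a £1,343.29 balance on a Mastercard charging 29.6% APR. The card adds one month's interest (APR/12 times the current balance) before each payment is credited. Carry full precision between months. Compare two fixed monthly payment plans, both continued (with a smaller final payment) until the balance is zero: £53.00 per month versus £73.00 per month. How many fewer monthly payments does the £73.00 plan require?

16 fewer payments

Monthly rate r = 29.6%/12 = 2.46667% = 0.0246667.
At £53.00/mo: n = ⌈−ln(1 − rB₀/P)/ln(1+r)⌉ = 41 payments (last £14.51); total interest = total paid − £1,343.29 = £791.22.
At £73.00/mo: 25 payments (last £60.44); total interest £469.15.
Payments saved = 41 − 25 = 16.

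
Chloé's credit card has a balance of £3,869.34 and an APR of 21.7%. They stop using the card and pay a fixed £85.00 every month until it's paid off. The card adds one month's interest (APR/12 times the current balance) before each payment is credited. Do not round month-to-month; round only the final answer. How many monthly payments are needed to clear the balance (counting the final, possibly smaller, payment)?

Monthly rate r = 21.7%/12 = 1.80833% = 0.0180833.
Recurrence: B ← B·(1+r) − £85.00.
Month 1: interest £69.97; balance after payment £3,854.31.
Month 2: interest £69.70; balance after payment £3,839.01.
Closed form: n = −ln(1 − rB₀/P)/ln(1+r) = −ln(0.17682)/ln(1.01808) ≈ 96.678, so the balance reaches zero during payment 97.

97 payments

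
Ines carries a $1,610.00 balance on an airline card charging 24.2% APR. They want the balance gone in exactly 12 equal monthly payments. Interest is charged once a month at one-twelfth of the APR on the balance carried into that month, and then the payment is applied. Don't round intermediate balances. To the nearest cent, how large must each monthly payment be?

$152.40

Monthly rate r = 24.2%/12 = 2.01667% = 0.0201667.
Level-payment amortization: P = B₀·r / (1 − (1+r)^(−n)) = 1610.00·0.0201667 / (1 − 1.02017^(−12)).
Denominator 1 − (1+r)^(−12) = 0.213051249.
P = 32.4683 / 0.213051249 ≈ 152.40.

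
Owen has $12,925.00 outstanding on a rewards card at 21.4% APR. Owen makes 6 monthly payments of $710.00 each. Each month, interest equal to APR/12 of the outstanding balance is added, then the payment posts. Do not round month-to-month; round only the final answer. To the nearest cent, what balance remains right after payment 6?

Monthly rate r = 21.4%/12 = 1.78333% = 0.0178333.
Each month: B ← B·(1+r) − $710.00.
Month 1: interest $230.50; balance after payment $12,445.50.
Month 2: interest $221.94; balance after payment $11,957.44.
Month 3: interest $213.24; balance after payment $11,460.68.
Month 4: interest $204.38; balance after payment $10,955.06.
Month 5: interest $195.37; balance after payment $10,440.43.
Month 6: interest $186.19; balance after payment $9,916.62.

$9,916.62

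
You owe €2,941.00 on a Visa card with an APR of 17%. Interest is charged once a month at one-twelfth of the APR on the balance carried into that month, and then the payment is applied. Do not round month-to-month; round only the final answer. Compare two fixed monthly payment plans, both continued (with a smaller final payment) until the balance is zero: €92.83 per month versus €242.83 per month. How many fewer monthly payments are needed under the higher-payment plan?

29 fewer payments

Monthly rate r = 17%/12 = 1.41667% = 0.0141667.
At €92.83/mo: n = ⌈−ln(1 − rB₀/P)/ln(1+r)⌉ = 43 payments (last €32.31); total interest = total paid − €2,941.00 = €990.17.
At €242.83/mo: 14 payments (last €92.89); total interest €308.68.
Payments saved = 43 − 14 = 29.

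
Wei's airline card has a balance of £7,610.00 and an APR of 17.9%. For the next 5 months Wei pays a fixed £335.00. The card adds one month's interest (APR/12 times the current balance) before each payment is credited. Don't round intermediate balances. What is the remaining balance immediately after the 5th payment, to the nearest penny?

£6,469.04

Monthly rate r = 17.9%/12 = 1.49167% = 0.0149167.
Each month: B ← B·(1+r) − £335.00.
Month 1: interest £113.52; balance after payment £7,388.52.
Month 2: interest £110.21; balance after payment £7,163.73.
Month 3: interest £106.86; balance after payment £6,935.59.
Month 4: interest £103.46; balance after payment £6,704.04.
Month 5: interest £100.00; balance after payment £6,469.04.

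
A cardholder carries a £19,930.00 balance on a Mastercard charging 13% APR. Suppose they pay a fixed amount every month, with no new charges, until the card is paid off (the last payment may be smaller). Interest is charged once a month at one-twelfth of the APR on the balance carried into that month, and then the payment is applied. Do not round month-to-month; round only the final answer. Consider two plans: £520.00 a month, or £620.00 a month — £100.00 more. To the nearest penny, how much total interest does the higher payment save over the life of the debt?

£1,259.34

Monthly rate r = 13%/12 = 1.08333% = 0.0108333.
At £520.00/mo: n = ⌈−ln(1 − rB₀/P)/ln(1+r)⌉ = 50 payments (last £411.68); total interest = total paid − £19,930.00 = £5,961.68.
At £620.00/mo: 40 payments (last £452.34); total interest £4,702.34.
Interest saved = £5,961.68 − £4,702.34 = £1,259.34.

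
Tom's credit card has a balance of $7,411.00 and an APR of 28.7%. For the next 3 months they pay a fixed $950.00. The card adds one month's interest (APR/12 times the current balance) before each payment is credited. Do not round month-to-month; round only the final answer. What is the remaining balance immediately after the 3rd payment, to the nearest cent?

Monthly rate r = 28.7%/12 = 2.39167% = 0.0239167.
Each month: B ← B·(1+r) − $950.00.
Month 1: interest $177.25; balance after payment $6,638.25.
Month 2: interest $158.76; balance after payment $5,847.01.
Month 3: interest $139.84; balance after payment $5,036.85.

$5,036.85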